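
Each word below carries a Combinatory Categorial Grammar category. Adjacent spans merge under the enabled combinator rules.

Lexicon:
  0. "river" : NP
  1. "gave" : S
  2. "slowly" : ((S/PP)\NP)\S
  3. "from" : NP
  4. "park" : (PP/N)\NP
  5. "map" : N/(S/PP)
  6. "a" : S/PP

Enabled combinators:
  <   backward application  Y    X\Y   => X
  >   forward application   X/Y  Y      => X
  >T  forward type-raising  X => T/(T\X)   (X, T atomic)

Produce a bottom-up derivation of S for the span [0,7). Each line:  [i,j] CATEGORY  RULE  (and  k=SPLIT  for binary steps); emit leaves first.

[0,7] S   >
  [0,3] S/PP   <
    [0,1] "river" : NP
    [1,3] (S/PP)\NP   <
      [1,2] "gave" : S
      [2,3] "slowly" : ((S/PP)\NP)\S
  [3,7] PP   >
    [3,5] PP/N   <
      [3,4] "from" : NP
      [4,5] "park" : (PP/N)\NP
    [5,7] N   >
      [5,6] "map" : N/(S/PP)
      [6,7] "a" : S/PP

[0,1] NP  lex  "river"
[1,2] S  lex  "gave"
[2,3] ((S/PP)\NP)\S  lex  "slowly"
[1,3] (S/PP)\NP  <  k=2
[0,3] S/PP  <  k=1
[3,4] NP  lex  "from"
[4,5] (PP/N)\NP  lex  "park"
[3,5] PP/N  <  k=4
[5,6] N/(S/PP)  lex  "map"
[6,7] S/PP  lex  "a"
[5,7] N  >  k=6
[3,7] PP  >  k=5
[0,7] S  >  k=3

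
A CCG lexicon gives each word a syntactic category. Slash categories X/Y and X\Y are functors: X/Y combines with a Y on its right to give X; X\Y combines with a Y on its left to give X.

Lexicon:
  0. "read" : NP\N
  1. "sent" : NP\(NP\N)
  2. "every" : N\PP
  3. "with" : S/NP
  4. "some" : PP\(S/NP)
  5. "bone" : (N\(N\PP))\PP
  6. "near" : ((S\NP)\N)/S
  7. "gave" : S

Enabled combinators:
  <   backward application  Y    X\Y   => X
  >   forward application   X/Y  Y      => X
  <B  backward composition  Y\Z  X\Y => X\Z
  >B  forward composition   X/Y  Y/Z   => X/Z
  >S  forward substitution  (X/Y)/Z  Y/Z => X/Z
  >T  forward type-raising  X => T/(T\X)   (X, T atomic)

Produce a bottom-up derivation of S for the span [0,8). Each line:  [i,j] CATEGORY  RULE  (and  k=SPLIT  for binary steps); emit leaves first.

[0,8] S   <
  [0,2] NP   <
    [0,1] "read" : NP\N
    [1,2] "sent" : NP\(NP\N)
  [2,8] S\NP   <
    [2,6] N   <
      [2,3] "every" : N\PP
      [3,6] N\(N\PP)   <
        [3,5] PP   <
          [3,4] "with" : S/NP
          [4,5] "some" : PP\(S/NP)
        [5,6] "bone" : (N\(N\PP))\PP
    [6,8] (S\NP)\N   >
      [6,7] "near" : ((S\NP)\N)/S
      [7,8] "gave" : S

[0,1] NP\N  lex  "read"
[1,2] NP\(NP\N)  lex  "sent"
[0,2] NP  <  k=1
[2,3] N\PP  lex  "every"
[3,4] S/NP  lex  "with"
[4,5] PP\(S/NP)  lex  "some"
[3,5] PP  <  k=4
[5,6] (N\(N\PP))\PP  lex  "bone"
[3,6] N\(N\PP)  <  k=5
[2,6] N  <  k=3
[6,7] ((S\NP)\N)/S  lex  "near"
[7,8] S  lex  "gave"
[6,8] (S\NP)\N  >  k=7
[2,8] S\NP  <  k=6
[0,8] S  <  k=2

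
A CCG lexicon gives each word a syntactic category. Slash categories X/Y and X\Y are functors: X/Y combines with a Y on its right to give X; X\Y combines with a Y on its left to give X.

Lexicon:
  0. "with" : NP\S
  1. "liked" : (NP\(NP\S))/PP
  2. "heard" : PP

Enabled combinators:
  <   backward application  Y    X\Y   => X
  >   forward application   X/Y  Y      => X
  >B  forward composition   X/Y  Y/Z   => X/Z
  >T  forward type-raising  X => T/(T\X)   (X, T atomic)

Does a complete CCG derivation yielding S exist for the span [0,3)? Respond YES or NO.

NP\S (NP\(NP\S))/PP PP
CKY chart[0,3] = {N/(N\NP), NP, NP/(NP\NP), PP/(PP\NP), S/(S\NP)}; S ∉ chart

NO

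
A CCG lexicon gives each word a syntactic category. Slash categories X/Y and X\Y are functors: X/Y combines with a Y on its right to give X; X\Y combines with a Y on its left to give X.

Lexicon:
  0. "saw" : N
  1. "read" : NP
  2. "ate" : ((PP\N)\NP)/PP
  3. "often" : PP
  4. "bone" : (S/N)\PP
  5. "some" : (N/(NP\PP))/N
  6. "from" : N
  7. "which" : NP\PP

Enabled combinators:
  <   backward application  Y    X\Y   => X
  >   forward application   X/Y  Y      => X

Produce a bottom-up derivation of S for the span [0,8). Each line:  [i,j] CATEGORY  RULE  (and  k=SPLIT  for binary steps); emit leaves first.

[0,8] S   >
  [0,5] S/N   <
    [0,4] PP   <
      [0,1] "saw" : N
      [1,4] PP\N   <
        [1,2] "read" : NP
        [2,4] (PP\N)\NP   >
          [2,3] "ate" : ((PP\N)\NP)/PP
          [3,4] "often" : PP
    [4,5] "bone" : (S/N)\PP
  [5,8] N   >
    [5,7] N/(NP\PP)   >
      [5,6] "some" : (N/(NP\PP))/N
      [6,7] "from" : N
    [7,8] "which" : NP\PP

[0,1] N  lex  "saw"
[1,2] NP  lex  "read"
[2,3] ((PP\N)\NP)/PP  lex  "ate"
[3,4] PP  lex  "often"
[2,4] (PP\N)\NP  >  k=3
[1,4] PP\N  <  k=2
[0,4] PP  <  k=1
[4,5] (S/N)\PP  lex  "bone"
[0,5] S/N  <  k=4
[5,6] (N/(NP\PP))/N  lex  "some"
[6,7] N  lex  "from"
[5,7] N/(NP\PP)  >  k=6
[7,8] NP\PP  lex  "which"
[5,8] N  >  k=7
[0,8] S  >  k=5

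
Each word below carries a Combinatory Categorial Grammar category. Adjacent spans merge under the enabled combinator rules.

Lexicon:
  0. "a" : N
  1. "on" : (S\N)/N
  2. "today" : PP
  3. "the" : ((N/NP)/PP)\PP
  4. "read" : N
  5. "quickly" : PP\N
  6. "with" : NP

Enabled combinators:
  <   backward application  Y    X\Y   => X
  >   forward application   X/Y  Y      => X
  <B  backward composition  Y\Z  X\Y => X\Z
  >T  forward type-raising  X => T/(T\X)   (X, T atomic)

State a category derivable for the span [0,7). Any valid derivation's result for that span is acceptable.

S

[0,7] S   <
  [0,1] "a" : N
  [1,7] S\N   >
    [1,2] "on" : (S\N)/N
    [2,7] N   >
      [2,6] N/NP   >
        [2,4] (N/NP)/PP   <
          [2,3] "today" : PP
          [3,4] "the" : ((N/NP)/PP)\PP
        [4,6] PP   <
          [4,5] "read" : N
          [5,6] "quickly" : PP\N
      [6,7] "with" : NP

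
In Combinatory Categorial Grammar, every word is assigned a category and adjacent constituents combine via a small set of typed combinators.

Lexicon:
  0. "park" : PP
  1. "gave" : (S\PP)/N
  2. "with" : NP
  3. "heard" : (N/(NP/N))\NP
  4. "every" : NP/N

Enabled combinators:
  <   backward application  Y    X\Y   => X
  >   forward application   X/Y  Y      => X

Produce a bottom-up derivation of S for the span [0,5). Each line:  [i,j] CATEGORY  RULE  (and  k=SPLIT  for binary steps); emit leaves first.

[0,5] S   <
  [0,1] "park" : PP
  [1,5] S\PP   >
    [1,2] "gave" : (S\PP)/N
    [2,5] N   >
      [2,4] N/(NP/N)   <
        [2,3] "with" : NP
        [3,4] "heard" : (N/(NP/N))\NP
      [4,5] "every" : NP/N

[0,1] PP  lex  "park"
[1,2] (S\PP)/N  lex  "gave"
[2,3] NP  lex  "with"
[3,4] (N/(NP/N))\NP  lex  "heard"
[2,4] N/(NP/N)  <  k=3
[4,5] NP/N  lex  "every"
[2,5] N  >  k=4
[1,5] S\PP  >  k=2
[0,5] S  <  k=1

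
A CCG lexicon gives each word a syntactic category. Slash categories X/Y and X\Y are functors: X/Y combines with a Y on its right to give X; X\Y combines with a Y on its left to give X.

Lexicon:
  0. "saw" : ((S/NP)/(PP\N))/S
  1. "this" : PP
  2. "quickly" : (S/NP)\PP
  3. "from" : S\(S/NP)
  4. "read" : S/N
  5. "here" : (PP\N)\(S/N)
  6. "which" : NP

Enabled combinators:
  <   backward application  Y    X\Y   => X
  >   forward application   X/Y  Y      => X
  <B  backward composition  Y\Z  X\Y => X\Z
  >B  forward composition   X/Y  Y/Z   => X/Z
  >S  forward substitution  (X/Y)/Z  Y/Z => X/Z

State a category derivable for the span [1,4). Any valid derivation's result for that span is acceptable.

[0,7] S   >
  [0,6] S/NP   >
    [0,4] (S/NP)/(PP\N)   >
      [0,1] "saw" : ((S/NP)/(PP\N))/S
      [1,4] S   <
        [1,2] "this" : PP
        [2,4] S\PP   <B
          [2,3] "quickly" : (S/NP)\PP
          [3,4] "from" : S\(S/NP)
    [4,6] PP\N   <
      [4,5] "read" : S/N
      [5,6] "here" : (PP\N)\(S/N)
  [6,7] "which" : NP

S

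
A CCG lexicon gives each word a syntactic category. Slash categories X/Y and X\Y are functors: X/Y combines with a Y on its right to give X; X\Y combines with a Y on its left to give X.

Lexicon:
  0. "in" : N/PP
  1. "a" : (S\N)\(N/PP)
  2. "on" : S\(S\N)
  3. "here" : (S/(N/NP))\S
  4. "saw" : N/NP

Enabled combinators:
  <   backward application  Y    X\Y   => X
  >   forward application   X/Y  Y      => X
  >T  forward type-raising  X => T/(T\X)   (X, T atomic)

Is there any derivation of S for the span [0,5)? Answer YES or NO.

YES

[0,5] S   >
  [0,4] S/(N/NP)   <
    [0,3] S   <
      [0,2] S\N   <
        [0,1] "in" : N/PP
        [1,2] "a" : (S\N)\(N/PP)
      [2,3] "on" : S\(S\N)
    [3,4] "here" : (S/(N/NP))\S
  [4,5] "saw" : N/NP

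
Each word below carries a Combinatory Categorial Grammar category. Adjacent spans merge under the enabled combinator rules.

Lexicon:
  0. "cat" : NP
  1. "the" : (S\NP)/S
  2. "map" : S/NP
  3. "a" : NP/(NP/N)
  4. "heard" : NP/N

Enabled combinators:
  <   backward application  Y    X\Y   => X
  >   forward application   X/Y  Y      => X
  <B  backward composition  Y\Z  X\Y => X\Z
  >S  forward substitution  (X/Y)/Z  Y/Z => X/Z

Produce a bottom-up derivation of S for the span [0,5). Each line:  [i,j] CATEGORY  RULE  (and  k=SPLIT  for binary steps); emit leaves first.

[0,1] NP  lex  "cat"
[1,2] (S\NP)/S  lex  "the"
[2,3] S/NP  lex  "map"
[3,4] NP/(NP/N)  lex  "a"
[4,5] NP/N  lex  "heard"
[3,5] NP  >  k=4
[2,5] S  >  k=3
[1,5] S\NP  >  k=2
[0,5] S  <  k=1

[0,5] S   <
  [0,1] "cat" : NP
  [1,5] S\NP   >
    [1,2] "the" : (S\NP)/S
    [2,5] S   >
      [2,3] "map" : S/NP
      [3,5] NP   >
        [3,4] "a" : NP/(NP/N)
        [4,5] "heard" : NP/N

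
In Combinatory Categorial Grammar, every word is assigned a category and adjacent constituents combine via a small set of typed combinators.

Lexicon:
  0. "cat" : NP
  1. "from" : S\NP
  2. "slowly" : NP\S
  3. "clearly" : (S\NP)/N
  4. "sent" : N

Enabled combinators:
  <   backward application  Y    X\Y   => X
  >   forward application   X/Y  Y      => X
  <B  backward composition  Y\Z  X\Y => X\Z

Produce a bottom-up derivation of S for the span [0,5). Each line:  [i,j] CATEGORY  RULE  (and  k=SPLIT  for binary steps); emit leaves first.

[0,5] S   <
  [0,1] "cat" : NP
  [1,5] S\NP   <B
    [1,2] "from" : S\NP
    [2,5] S\S   <B
      [2,3] "slowly" : NP\S
      [3,5] S\NP   >
        [3,4] "clearly" : (S\NP)/N
        [4,5] "sent" : N

[0,1] NP  lex  "cat"
[1,2] S\NP  lex  "from"
[2,3] NP\S  lex  "slowly"
[3,4] (S\NP)/N  lex  "clearly"
[4,5] N  lex  "sent"
[3,5] S\NP  >  k=4
[2,5] S\S  <B  k=3
[1,5] S\NP  <B  k=2
[0,5] S  <  k=1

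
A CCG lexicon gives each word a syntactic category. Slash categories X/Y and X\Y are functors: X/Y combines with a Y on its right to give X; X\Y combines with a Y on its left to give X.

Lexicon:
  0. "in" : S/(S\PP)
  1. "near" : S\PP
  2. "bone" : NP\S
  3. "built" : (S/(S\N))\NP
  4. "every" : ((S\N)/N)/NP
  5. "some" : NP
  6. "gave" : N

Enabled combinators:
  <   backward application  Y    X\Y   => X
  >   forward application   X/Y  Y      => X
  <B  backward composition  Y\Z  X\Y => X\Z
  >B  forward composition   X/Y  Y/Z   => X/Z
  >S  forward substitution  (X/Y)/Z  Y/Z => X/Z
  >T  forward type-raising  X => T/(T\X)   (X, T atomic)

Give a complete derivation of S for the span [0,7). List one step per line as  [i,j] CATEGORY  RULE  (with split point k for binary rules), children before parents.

[0,1] S/(S\PP)  lex  "in"
[1,2] S\PP  lex  "near"
[0,2] S  >  k=1
[2,3] NP\S  lex  "bone"
[0,3] NP  <  k=2
[3,4] (S/(S\N))\NP  lex  "built"
[0,4] S/(S\N)  <  k=3
[4,5] ((S\N)/N)/NP  lex  "every"
[5,6] NP  lex  "some"
[4,6] (S\N)/N  >  k=5
[6,7] N  lex  "gave"
[4,7] S\N  >  k=6
[0,7] S  >  k=4

[0,7] S   >
  [0,4] S/(S\N)   <
    [0,3] NP   <
      [0,2] S   >
        [0,1] "in" : S/(S\PP)
        [1,2] "near" : S\PP
      [2,3] "bone" : NP\S
    [3,4] "built" : (S/(S\N))\NP
  [4,7] S\N   >
    [4,6] (S\N)/N   >
      [4,5] "every" : ((S\N)/N)/NP
      [5,6] "some" : NP
    [6,7] "gave" : N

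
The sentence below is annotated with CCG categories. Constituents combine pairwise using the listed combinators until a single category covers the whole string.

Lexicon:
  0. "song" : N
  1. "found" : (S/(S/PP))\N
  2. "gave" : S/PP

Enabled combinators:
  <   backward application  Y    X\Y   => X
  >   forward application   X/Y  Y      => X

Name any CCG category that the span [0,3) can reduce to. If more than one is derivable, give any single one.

S

[0,3] S   >
  [0,2] S/(S/PP)   <
    [0,1] "song" : N
    [1,2] "found" : (S/(S/PP))\N
  [2,3] "gave" : S/PP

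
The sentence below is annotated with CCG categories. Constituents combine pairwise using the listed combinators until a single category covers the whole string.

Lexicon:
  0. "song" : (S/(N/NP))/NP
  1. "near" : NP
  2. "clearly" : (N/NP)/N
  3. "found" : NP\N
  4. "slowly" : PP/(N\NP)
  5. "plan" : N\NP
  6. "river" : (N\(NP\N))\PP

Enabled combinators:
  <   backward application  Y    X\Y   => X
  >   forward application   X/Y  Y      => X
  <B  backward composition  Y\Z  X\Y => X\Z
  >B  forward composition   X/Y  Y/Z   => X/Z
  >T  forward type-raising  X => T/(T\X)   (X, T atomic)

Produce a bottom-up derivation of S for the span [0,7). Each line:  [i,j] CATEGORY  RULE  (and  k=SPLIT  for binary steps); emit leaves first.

[0,7] S   >
  [0,2] S/(N/NP)   >
    [0,1] "song" : (S/(N/NP))/NP
    [1,2] "near" : NP
  [2,7] N/NP   >
    [2,3] "clearly" : (N/NP)/N
    [3,7] N   <
      [3,4] "found" : NP\N
      [4,7] N\(NP\N)   <
        [4,6] PP   >
          [4,5] "slowly" : PP/(N\NP)
          [5,6] "plan" : N\NP
        [6,7] "river" : (N\(NP\N))\PP

[0,1] (S/(N/NP))/NP  lex  "song"
[1,2] NP  lex  "near"
[0,2] S/(N/NP)  >  k=1
[2,3] (N/NP)/N  lex  "clearly"
[3,4] NP\N  lex  "found"
[4,5] PP/(N\NP)  lex  "slowly"
[5,6] N\NP  lex  "plan"
[4,6] PP  >  k=5
[6,7] (N\(NP\N))\PP  lex  "river"
[4,7] N\(NP\N)  <  k=6
[3,7] N  <  k=4
[2,7] N/NP  >  k=3
[0,7] S  >  k=2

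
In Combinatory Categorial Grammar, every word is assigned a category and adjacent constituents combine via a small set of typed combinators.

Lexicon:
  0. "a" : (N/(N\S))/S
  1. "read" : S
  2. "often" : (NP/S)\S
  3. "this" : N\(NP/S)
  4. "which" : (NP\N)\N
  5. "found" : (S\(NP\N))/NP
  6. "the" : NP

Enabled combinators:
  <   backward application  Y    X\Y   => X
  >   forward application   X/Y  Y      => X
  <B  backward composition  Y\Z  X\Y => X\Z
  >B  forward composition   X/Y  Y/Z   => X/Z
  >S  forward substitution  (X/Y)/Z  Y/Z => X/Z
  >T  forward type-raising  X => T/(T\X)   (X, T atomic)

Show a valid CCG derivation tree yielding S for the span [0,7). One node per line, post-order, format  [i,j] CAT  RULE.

[0,7] S   <
  [0,5] NP\N   <
    [0,4] N   >
      [0,2] N/(N\S)   >
        [0,1] "a" : (N/(N\S))/S
        [1,2] "read" : S
      [2,4] N\S   <B
        [2,3] "often" : (NP/S)\S
        [3,4] "this" : N\(NP/S)
    [4,5] "which" : (NP\N)\N
  [5,7] S\(NP\N)   >
    [5,6] "found" : (S\(NP\N))/NP
    [6,7] "the" : NP

[0,1] (N/(N\S))/S  lex  "a"
[1,2] S  lex  "read"
[0,2] N/(N\S)  >  k=1
[2,3] (NP/S)\S  lex  "often"
[3,4] N\(NP/S)  lex  "this"
[2,4] N\S  <B  k=3
[0,4] N  >  k=2
[4,5] (NP\N)\N  lex  "which"
[0,5] NP\N  <  k=4
[5,6] (S\(NP\N))/NP  lex  "found"
[6,7] NP  lex  "the"
[5,7] S\(NP\N)  >  k=6
[0,7] S  <  k=5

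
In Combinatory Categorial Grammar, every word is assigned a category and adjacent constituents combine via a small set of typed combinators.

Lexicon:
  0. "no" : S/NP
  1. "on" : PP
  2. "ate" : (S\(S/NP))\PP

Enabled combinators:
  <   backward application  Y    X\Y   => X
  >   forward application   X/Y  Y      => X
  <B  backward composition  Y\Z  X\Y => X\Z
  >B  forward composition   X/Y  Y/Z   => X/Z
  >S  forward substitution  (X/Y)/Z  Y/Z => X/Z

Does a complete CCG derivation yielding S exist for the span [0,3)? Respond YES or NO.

[0,3] S   <
  [0,1] "no" : S/NP
  [1,3] S\(S/NP)   <
    [1,2] "on" : PP
    [2,3] "ate" : (S\(S/NP))\PP

YES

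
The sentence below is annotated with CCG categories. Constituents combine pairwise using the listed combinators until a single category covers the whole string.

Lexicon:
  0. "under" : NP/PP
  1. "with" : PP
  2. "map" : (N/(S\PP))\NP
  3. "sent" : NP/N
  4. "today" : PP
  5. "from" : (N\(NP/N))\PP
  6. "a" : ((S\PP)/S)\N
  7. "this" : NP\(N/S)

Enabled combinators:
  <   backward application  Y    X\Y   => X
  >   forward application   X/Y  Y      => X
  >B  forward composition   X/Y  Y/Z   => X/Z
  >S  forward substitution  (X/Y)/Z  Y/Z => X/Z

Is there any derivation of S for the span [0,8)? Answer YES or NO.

NO

NP/PP PP (N/(S\PP))\NP NP/N PP (N\(NP/N))\PP ((S\PP)/S)\N NP\(N/S)
CKY chart[0,8] = {NP}; S ∉ chart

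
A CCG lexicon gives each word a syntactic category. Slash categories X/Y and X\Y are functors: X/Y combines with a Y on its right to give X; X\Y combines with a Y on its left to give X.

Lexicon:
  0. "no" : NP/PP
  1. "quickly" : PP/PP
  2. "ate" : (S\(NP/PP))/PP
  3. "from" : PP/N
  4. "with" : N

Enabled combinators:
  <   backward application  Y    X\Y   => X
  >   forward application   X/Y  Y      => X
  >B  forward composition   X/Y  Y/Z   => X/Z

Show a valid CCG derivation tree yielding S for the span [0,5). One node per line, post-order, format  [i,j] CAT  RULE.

[0,5] S   <
  [0,2] NP/PP   >B
    [0,1] "no" : NP/PP
    [1,2] "quickly" : PP/PP
  [2,5] S\(NP/PP)   >
    [2,3] "ate" : (S\(NP/PP))/PP
    [3,5] PP   >
      [3,4] "from" : PP/N
      [4,5] "with" : N

[0,1] NP/PP  lex  "no"
[1,2] PP/PP  lex  "quickly"
[0,2] NP/PP  >B  k=1
[2,3] (S\(NP/PP))/PP  lex  "ate"
[3,4] PP/N  lex  "from"
[4,5] N  lex  "with"
[3,5] PP  >  k=4
[2,5] S\(NP/PP)  >  k=3
[0,5] S  <  k=2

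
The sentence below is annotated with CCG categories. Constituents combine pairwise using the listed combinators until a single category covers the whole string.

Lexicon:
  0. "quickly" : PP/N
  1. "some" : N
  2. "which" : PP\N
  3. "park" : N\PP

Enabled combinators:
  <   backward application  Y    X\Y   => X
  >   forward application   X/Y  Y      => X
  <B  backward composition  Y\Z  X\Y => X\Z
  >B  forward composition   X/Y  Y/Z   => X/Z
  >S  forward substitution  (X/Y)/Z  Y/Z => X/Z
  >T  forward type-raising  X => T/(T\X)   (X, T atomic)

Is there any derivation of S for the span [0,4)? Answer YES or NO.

PP/N N PP\N N\PP
CKY chart[0,4] = {N/(N\PP), NP/(NP\PP), PP, PP/(N\N), PP/(PP\PP), S/(S\PP)}; S ∉ chart

NO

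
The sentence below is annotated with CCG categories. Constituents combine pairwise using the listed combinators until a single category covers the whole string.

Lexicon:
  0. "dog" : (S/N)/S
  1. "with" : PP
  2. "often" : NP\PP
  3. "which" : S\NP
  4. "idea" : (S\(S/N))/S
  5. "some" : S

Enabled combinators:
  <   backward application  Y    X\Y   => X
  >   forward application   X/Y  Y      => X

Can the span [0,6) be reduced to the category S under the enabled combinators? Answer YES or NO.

[0,6] S   <
  [0,4] S/N   >
    [0,1] "dog" : (S/N)/S
    [1,4] S   <
      [1,3] NP   <
        [1,2] "with" : PP
        [2,3] "often" : NP\PP
      [3,4] "which" : S\NP
  [4,6] S\(S/N)   >
    [4,5] "idea" : (S\(S/N))/S
    [5,6] "some" : S

YES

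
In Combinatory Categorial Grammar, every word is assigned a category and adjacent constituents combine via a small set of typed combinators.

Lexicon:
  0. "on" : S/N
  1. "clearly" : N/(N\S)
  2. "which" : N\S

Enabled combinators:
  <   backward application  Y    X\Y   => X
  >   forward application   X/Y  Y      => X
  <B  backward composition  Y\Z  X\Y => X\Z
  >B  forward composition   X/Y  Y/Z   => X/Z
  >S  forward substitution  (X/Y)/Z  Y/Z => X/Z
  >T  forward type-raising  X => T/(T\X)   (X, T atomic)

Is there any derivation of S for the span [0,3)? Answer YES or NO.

[0,3] S   >
  [0,1] "on" : S/N
  [1,3] N   >
    [1,2] "clearly" : N/(N\S)
    [2,3] "which" : N\S

YES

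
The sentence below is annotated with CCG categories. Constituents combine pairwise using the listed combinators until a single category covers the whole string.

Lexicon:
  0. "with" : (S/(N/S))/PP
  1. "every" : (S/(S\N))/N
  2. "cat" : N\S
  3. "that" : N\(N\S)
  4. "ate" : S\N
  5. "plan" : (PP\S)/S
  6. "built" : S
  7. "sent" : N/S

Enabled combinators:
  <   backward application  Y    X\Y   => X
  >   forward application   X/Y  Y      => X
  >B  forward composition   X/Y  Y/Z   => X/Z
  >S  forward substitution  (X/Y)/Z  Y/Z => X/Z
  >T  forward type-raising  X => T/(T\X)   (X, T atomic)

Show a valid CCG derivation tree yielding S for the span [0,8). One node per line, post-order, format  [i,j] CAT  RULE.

[0,1] (S/(N/S))/PP  lex  "with"
[1,2] (S/(S\N))/N  lex  "every"
[2,3] N\S  lex  "cat"
[3,4] N\(N\S)  lex  "that"
[2,4] N  <  k=3
[1,4] S/(S\N)  >  k=2
[4,5] S\N  lex  "ate"
[1,5] S  >  k=4
[5,6] (PP\S)/S  lex  "plan"
[6,7] S  lex  "built"
[5,7] PP\S  >  k=6
[1,7] PP  <  k=5
[0,7] S/(N/S)  >  k=1
[7,8] N/S  lex  "sent"
[0,8] S  >  k=7

[0,8] S   >
  [0,7] S/(N/S)   >
    [0,1] "with" : (S/(N/S))/PP
    [1,7] PP   <
      [1,5] S   >
        [1,4] S/(S\N)   >
          [1,2] "every" : (S/(S\N))/N
          [2,4] N   <
            [2,3] "cat" : N\S
            [3,4] "that" : N\(N\S)
        [4,5] "ate" : S\N
      [5,7] PP\S   >
        [5,6] "plan" : (PP\S)/S
        [6,7] "built" : S
  [7,8] "sent" : N/S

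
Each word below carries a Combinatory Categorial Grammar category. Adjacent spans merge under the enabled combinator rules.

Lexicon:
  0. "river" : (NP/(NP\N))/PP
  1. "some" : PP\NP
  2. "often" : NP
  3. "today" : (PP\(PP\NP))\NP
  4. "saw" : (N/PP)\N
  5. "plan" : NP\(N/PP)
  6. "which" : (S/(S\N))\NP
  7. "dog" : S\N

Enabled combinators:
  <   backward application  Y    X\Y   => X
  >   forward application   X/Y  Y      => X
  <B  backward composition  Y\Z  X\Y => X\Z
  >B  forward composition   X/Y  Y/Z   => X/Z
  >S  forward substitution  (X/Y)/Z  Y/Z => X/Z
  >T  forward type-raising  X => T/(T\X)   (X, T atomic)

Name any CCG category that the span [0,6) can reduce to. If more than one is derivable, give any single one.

NP

[0,8] S   >
  [0,7] S/(S\N)   <
    [0,6] NP   >
      [0,4] NP/(NP\N)   >
        [0,1] "river" : (NP/(NP\N))/PP
        [1,4] PP   <
          [1,2] "some" : PP\NP
          [2,4] PP\(PP\NP)   <
            [2,3] "often" : NP
            [3,4] "today" : (PP\(PP\NP))\NP
      [4,6] NP\N   <B
        [4,5] "saw" : (N/PP)\N
        [5,6] "plan" : NP\(N/PP)
    [6,7] "which" : (S/(S\N))\NP
  [7,8] "dog" : S\N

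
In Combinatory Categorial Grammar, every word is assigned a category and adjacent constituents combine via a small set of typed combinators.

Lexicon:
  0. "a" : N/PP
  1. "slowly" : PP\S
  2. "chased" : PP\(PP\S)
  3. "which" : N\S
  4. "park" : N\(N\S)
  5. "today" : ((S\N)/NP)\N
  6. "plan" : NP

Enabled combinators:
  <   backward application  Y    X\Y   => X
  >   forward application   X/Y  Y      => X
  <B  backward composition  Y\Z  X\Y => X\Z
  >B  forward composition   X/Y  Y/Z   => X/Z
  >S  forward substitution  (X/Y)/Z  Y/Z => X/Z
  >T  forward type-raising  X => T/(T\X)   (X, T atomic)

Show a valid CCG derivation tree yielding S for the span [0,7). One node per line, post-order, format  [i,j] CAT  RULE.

[0,7] S   <
  [0,3] N   >
    [0,1] "a" : N/PP
    [1,3] PP   <
      [1,2] "slowly" : PP\S
      [2,3] "chased" : PP\(PP\S)
  [3,7] S\N   >
    [3,6] (S\N)/NP   <
      [3,5] N   <
        [3,4] "which" : N\S
        [4,5] "park" : N\(N\S)
      [5,6] "today" : ((S\N)/NP)\N
    [6,7] "plan" : NP

[0,1] N/PP  lex  "a"
[1,2] PP\S  lex  "slowly"
[2,3] PP\(PP\S)  lex  "chased"
[1,3] PP  <  k=2
[0,3] N  >  k=1
[3,4] N\S  lex  "which"
[4,5] N\(N\S)  lex  "park"
[3,5] N  <  k=4
[5,6] ((S\N)/NP)\N  lex  "today"
[3,6] (S\N)/NP  <  k=5
[6,7] NP  lex  "plan"
[3,7] S\N  >  k=6
[0,7] S  <  k=3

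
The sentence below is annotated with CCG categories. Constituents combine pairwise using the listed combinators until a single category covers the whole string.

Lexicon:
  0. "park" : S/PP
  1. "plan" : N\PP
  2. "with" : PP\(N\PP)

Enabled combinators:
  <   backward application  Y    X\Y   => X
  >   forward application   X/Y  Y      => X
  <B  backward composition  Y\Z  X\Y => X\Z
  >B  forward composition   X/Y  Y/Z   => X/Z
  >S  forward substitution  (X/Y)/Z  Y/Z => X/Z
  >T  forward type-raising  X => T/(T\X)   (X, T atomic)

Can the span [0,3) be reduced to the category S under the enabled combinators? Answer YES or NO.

YES

[0,3] S   >
  [0,1] "park" : S/PP
  [1,3] PP   <
    [1,2] "plan" : N\PP
    [2,3] "with" : PP\(N\PP)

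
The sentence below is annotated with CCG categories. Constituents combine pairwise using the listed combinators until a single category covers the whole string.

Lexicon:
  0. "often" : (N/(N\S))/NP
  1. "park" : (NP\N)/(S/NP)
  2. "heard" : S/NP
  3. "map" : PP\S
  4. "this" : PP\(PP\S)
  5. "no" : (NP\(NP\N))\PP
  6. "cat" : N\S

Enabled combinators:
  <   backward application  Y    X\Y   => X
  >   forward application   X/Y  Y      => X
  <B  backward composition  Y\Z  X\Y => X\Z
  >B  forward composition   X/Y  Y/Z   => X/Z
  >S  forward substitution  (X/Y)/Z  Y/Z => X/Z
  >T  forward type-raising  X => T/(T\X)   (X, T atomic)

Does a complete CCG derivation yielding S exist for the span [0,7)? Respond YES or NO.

(N/(N\S))/NP (NP\N)/(S/NP) S/NP PP\S PP\(PP\S) (NP\(NP\N))\PP N\S
CKY chart[0,7] = {N, N/(N\N), NP/(NP\N), PP/(PP\N), S/(S\N)}; S ∉ chart

NO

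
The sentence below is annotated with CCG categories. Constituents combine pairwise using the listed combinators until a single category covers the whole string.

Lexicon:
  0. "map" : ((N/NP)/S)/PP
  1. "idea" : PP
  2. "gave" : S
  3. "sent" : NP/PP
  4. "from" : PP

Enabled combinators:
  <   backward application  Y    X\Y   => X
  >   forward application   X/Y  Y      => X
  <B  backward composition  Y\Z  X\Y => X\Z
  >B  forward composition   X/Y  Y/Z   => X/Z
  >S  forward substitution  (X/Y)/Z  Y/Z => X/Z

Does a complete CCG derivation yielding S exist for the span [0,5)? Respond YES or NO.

((N/NP)/S)/PP PP S NP/PP PP
CKY chart[0,5] = {N}; S ∉ chart

NO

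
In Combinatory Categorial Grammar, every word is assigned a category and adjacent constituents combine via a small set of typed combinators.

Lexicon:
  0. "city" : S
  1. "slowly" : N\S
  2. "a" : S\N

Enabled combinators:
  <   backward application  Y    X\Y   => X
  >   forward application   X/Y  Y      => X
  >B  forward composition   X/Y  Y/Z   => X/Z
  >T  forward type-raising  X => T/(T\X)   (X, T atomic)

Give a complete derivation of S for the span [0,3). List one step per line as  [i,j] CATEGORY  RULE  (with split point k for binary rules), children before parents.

[0,3] S   <
  [0,2] N   >
    [0,1] N/(N\S)   >T
      [0,1] "city" : S
    [1,2] "slowly" : N\S
  [2,3] "a" : S\N

[0,1] S  lex  "city"
[0,1] N/(N\S)  >T
[1,2] N\S  lex  "slowly"
[0,2] N  >  k=1
[2,3] S\N  lex  "a"
[0,3] S  <  k=2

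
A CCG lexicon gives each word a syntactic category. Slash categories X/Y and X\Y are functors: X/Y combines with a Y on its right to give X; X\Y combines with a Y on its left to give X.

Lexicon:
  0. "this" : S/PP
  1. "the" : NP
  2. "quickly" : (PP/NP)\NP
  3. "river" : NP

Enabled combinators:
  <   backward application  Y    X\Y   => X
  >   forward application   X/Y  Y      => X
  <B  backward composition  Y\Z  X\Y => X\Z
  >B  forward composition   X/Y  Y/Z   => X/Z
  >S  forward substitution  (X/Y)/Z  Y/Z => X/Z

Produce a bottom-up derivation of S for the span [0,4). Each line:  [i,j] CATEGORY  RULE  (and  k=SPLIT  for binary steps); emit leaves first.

[0,1] S/PP  lex  "this"
[1,2] NP  lex  "the"
[2,3] (PP/NP)\NP  lex  "quickly"
[1,3] PP/NP  <  k=2
[3,4] NP  lex  "river"
[1,4] PP  >  k=3
[0,4] S  >  k=1

[0,4] S   >
  [0,1] "this" : S/PP
  [1,4] PP   >
    [1,3] PP/NP   <
      [1,2] "the" : NP
      [2,3] "quickly" : (PP/NP)\NP
    [3,4] "river" : NP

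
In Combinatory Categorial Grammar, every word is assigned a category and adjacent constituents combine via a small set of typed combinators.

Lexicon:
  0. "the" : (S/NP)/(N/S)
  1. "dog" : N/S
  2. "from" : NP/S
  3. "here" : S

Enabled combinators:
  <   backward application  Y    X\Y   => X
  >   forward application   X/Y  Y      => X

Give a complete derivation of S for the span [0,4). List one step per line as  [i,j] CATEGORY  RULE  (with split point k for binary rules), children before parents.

[0,1] (S/NP)/(N/S)  lex  "the"
[1,2] N/S  lex  "dog"
[0,2] S/NP  >  k=1
[2,3] NP/S  lex  "from"
[3,4] S  lex  "here"
[2,4] NP  >  k=3
[0,4] S  >  k=2

[0,4] S   >
  [0,2] S/NP   >
    [0,1] "the" : (S/NP)/(N/S)
    [1,2] "dog" : N/S
  [2,4] NP   >
    [2,3] "from" : NP/S
    [3,4] "here" : S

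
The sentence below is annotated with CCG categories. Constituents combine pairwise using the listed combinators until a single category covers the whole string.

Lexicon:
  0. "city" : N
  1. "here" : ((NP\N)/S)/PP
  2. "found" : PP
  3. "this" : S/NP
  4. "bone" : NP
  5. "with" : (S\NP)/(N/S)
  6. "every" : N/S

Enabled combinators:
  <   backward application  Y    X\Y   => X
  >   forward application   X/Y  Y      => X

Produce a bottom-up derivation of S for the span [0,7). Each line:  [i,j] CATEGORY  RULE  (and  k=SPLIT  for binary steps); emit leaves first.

[0,1] N  lex  "city"
[1,2] ((NP\N)/S)/PP  lex  "here"
[2,3] PP  lex  "found"
[1,3] (NP\N)/S  >  k=2
[3,4] S/NP  lex  "this"
[4,5] NP  lex  "bone"
[3,5] S  >  k=4
[1,5] NP\N  >  k=3
[0,5] NP  <  k=1
[5,6] (S\NP)/(N/S)  lex  "with"
[6,7] N/S  lex  "every"
[5,7] S\NP  >  k=6
[0,7] S  <  k=5

[0,7] S   <
  [0,5] NP   <
    [0,1] "city" : N
    [1,5] NP\N   >
      [1,3] (NP\N)/S   >
        [1,2] "here" : ((NP\N)/S)/PP
        [2,3] "found" : PP
      [3,5] S   >
        [3,4] "this" : S/NP
        [4,5] "bone" : NP
  [5,7] S\NP   >
    [5,6] "with" : (S\NP)/(N/S)
    [6,7] "every" : N/S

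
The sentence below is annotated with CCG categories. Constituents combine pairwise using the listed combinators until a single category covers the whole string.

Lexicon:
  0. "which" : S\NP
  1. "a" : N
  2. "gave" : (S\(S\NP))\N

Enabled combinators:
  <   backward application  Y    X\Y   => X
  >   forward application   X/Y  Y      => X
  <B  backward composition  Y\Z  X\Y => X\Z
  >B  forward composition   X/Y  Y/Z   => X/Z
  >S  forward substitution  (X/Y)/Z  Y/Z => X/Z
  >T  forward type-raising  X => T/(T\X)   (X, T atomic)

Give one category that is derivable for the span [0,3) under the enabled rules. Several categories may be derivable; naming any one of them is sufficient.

[0,3] S   <
  [0,1] "which" : S\NP
  [1,3] S\(S\NP)   <
    [1,2] "a" : N
    [2,3] "gave" : (S\(S\NP))\N

S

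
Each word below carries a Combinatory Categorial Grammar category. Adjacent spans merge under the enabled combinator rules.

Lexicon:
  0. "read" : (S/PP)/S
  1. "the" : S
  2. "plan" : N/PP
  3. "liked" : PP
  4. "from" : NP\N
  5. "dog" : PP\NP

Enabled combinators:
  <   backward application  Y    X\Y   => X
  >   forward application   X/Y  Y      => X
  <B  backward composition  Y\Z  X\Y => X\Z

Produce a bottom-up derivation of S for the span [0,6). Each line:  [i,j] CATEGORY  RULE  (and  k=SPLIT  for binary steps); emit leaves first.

[0,6] S   >
  [0,2] S/PP   >
    [0,1] "read" : (S/PP)/S
    [1,2] "the" : S
  [2,6] PP   <
    [2,5] NP   <
      [2,4] N   >
        [2,3] "plan" : N/PP
        [3,4] "liked" : PP
      [4,5] "from" : NP\N
    [5,6] "dog" : PP\NP

[0,1] (S/PP)/S  lex  "read"
[1,2] S  lex  "the"
[0,2] S/PP  >  k=1
[2,3] N/PP  lex  "plan"
[3,4] PP  lex  "liked"
[2,4] N  >  k=3
[4,5] NP\N  lex  "from"
[2,5] NP  <  k=4
[5,6] PP\NP  lex  "dog"
[2,6] PP  <  k=5
[0,6] S  >  k=2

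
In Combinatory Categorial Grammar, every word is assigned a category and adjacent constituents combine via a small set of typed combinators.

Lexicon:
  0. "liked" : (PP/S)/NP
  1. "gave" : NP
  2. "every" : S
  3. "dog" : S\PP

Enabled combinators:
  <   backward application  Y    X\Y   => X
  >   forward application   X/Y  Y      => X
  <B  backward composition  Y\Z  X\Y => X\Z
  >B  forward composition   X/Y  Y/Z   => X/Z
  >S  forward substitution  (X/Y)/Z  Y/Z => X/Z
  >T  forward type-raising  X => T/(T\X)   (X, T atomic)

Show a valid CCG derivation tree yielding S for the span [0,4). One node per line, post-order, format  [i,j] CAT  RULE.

[0,4] S   <
  [0,3] PP   >
    [0,2] PP/S   >
      [0,1] "liked" : (PP/S)/NP
      [1,2] "gave" : NP
    [2,3] "every" : S
  [3,4] "dog" : S\PP

[0,1] (PP/S)/NP  lex  "liked"
[1,2] NP  lex  "gave"
[0,2] PP/S  >  k=1
[2,3] S  lex  "every"
[0,3] PP  >  k=2
[3,4] S\PP  lex  "dog"
[0,4] S  <  k=3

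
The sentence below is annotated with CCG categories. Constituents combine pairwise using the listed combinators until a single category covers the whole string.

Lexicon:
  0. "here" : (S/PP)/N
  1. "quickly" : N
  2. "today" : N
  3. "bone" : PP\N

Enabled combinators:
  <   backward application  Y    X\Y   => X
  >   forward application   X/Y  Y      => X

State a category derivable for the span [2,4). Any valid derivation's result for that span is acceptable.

[0,4] S   >
  [0,2] S/PP   >
    [0,1] "here" : (S/PP)/N
    [1,2] "quickly" : N
  [2,4] PP   <
    [2,3] "today" : N
    [3,4] "bone" : PP\N

PP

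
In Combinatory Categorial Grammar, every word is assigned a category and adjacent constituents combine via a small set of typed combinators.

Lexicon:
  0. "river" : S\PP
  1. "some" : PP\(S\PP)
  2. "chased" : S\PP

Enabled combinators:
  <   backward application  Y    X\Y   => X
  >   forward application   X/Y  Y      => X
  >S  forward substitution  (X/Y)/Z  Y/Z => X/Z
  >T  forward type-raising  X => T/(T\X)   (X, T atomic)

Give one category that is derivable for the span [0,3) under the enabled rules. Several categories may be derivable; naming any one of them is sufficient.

[0,3] S   <
  [0,2] PP   <
    [0,1] "river" : S\PP
    [1,2] "some" : PP\(S\PP)
  [2,3] "chased" : S\PP

S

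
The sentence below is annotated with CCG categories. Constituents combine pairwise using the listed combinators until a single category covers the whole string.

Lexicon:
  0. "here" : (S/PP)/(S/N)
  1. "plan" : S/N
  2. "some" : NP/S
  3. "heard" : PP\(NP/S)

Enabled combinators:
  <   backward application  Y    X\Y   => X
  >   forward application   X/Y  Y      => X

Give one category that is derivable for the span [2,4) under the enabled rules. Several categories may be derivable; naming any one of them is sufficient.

PP

[0,4] S   >
  [0,2] S/PP   >
    [0,1] "here" : (S/PP)/(S/N)
    [1,2] "plan" : S/N
  [2,4] PP   <
    [2,3] "some" : NP/S
    [3,4] "heard" : PP\(NP/S)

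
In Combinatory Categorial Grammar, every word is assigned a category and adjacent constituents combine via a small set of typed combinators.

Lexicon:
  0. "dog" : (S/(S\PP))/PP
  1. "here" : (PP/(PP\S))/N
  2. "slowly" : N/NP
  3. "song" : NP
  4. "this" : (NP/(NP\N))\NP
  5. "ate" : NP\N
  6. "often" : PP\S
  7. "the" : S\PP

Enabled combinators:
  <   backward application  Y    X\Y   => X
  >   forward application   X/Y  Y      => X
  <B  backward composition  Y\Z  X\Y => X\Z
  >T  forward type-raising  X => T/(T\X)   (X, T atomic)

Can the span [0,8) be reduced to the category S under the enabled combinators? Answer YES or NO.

YES

[0,8] S   >
  [0,7] S/(S\PP)   >
    [0,1] "dog" : (S/(S\PP))/PP
    [1,7] PP   >
      [1,6] PP/(PP\S)   >
        [1,2] "here" : (PP/(PP\S))/N
        [2,6] N   >
          [2,3] "slowly" : N/NP
          [3,6] NP   >
            [3,5] NP/(NP\N)   <
              [3,4] "song" : NP
              [4,5] "this" : (NP/(NP\N))\NP
            [5,6] "ate" : NP\N
      [6,7] "often" : PP\S
  [7,8] "the" : S\PP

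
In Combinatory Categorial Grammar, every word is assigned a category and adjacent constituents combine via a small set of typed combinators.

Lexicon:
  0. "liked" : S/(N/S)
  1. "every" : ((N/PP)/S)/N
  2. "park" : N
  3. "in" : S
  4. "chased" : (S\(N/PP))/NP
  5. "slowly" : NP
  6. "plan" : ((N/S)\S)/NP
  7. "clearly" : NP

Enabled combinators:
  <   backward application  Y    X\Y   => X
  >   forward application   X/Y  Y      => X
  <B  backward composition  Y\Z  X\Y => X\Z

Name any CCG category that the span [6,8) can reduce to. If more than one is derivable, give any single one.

(N/S)\S

[0,8] S   >
  [0,1] "liked" : S/(N/S)
  [1,8] N/S   <
    [1,6] S   <
      [1,4] N/PP   >
        [1,3] (N/PP)/S   >
          [1,2] "every" : ((N/PP)/S)/N
          [2,3] "park" : N
        [3,4] "in" : S
      [4,6] S\(N/PP)   >
        [4,5] "chased" : (S\(N/PP))/NP
        [5,6] "slowly" : NP
    [6,8] (N/S)\S   >
      [6,7] "plan" : ((N/S)\S)/NP
      [7,8] "clearly" : NP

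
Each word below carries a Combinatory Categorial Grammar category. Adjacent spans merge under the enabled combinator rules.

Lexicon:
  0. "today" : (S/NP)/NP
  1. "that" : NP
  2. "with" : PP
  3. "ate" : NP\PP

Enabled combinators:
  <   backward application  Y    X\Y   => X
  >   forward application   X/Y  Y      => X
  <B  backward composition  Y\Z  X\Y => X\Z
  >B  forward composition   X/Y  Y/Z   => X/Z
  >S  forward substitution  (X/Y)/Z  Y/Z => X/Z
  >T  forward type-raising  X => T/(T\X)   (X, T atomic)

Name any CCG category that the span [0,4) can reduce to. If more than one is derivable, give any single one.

S

[0,4] S   >
  [0,2] S/NP   >
    [0,1] "today" : (S/NP)/NP
    [1,2] "that" : NP
  [2,4] NP   <
    [2,3] "with" : PP
    [3,4] "ate" : NP\PP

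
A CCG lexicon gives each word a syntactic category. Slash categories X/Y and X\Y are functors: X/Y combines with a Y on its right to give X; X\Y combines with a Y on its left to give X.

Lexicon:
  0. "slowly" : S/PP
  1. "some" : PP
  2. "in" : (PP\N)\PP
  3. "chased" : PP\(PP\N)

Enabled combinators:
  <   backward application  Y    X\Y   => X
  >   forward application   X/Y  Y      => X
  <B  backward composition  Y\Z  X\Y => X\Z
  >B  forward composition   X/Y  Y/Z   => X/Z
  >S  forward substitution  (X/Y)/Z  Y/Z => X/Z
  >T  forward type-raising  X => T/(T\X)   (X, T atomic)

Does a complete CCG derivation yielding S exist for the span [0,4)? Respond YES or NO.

[0,4] S   >
  [0,1] "slowly" : S/PP
  [1,4] PP   <
    [1,3] PP\N   <
      [1,2] "some" : PP
      [2,3] "in" : (PP\N)\PP
    [3,4] "chased" : PP\(PP\N)

YES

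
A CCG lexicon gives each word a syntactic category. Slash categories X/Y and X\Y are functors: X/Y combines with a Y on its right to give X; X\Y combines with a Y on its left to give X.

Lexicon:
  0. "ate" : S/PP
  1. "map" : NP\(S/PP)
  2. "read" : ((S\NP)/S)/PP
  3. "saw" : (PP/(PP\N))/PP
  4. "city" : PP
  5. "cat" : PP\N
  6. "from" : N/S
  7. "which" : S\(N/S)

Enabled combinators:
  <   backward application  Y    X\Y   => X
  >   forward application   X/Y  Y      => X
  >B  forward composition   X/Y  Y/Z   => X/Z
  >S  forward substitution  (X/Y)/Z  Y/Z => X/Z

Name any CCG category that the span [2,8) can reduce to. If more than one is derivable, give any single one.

S\NP

[0,8] S   <
  [0,2] NP   <
    [0,1] "ate" : S/PP
    [1,2] "map" : NP\(S/PP)
  [2,8] S\NP   >
    [2,6] (S\NP)/S   >
      [2,3] "read" : ((S\NP)/S)/PP
      [3,6] PP   >
        [3,5] PP/(PP\N)   >
          [3,4] "saw" : (PP/(PP\N))/PP
          [4,5] "city" : PP
        [5,6] "cat" : PP\N
    [6,8] S   <
      [6,7] "from" : N/S
      [7,8] "which" : S\(N/S)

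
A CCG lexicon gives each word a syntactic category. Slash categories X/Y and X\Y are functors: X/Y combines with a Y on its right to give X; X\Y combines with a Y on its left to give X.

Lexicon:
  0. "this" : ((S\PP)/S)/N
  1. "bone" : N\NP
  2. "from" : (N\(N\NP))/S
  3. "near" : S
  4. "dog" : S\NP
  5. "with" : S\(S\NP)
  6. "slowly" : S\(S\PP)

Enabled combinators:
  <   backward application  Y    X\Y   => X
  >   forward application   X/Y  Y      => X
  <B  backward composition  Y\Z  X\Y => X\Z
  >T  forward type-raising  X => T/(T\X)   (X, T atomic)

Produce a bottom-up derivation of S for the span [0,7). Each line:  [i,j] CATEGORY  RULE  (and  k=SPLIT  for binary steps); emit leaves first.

[0,1] ((S\PP)/S)/N  lex  "this"
[1,2] N\NP  lex  "bone"
[2,3] (N\(N\NP))/S  lex  "from"
[3,4] S  lex  "near"
[2,4] N\(N\NP)  >  k=3
[1,4] N  <  k=2
[0,4] (S\PP)/S  >  k=1
[4,5] S\NP  lex  "dog"
[5,6] S\(S\NP)  lex  "with"
[4,6] S  <  k=5
[0,6] S\PP  >  k=4
[6,7] S\(S\PP)  lex  "slowly"
[0,7] S  <  k=6

[0,7] S   <
  [0,6] S\PP   >
    [0,4] (S\PP)/S   >
      [0,1] "this" : ((S\PP)/S)/N
      [1,4] N   <
        [1,2] "bone" : N\NP
        [2,4] N\(N\NP)   >
          [2,3] "from" : (N\(N\NP))/S
          [3,4] "near" : S
    [4,6] S   <
      [4,5] "dog" : S\NP
      [5,6] "with" : S\(S\NP)
  [6,7] "slowly" : S\(S\PP)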